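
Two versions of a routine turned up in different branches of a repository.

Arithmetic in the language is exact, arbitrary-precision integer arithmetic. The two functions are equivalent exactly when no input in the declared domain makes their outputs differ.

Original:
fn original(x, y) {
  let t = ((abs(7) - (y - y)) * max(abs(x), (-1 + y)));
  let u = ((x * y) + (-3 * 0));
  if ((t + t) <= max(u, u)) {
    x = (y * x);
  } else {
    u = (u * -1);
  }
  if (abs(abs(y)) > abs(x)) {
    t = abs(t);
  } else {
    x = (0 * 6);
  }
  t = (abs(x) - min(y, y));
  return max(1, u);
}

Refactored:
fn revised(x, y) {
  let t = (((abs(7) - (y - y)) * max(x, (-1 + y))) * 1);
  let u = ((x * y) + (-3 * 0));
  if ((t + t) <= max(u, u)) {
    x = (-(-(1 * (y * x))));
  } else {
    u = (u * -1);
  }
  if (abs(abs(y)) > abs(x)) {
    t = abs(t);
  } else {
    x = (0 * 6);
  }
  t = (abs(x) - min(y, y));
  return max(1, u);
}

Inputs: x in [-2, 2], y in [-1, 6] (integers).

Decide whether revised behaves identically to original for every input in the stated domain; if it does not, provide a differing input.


Take x=-2, y=-1.
original: t=14, then u=2, then ((t + t) <= max(u, u)) is false, then u=-2, then (abs(abs(y)) > abs(x)) is false, then x=0, then t=1, then returns 1
revised: t=-14, then u=2, then ((t + t) <= max(u, u)) is true, then x=2, then (abs(abs(y)) > abs(x)) is false, then x=0, then t=1, then returns 2
1 != 2, so the rewrite changes behavior.
verdict: not equivalent; witness: x=-2, y=-1


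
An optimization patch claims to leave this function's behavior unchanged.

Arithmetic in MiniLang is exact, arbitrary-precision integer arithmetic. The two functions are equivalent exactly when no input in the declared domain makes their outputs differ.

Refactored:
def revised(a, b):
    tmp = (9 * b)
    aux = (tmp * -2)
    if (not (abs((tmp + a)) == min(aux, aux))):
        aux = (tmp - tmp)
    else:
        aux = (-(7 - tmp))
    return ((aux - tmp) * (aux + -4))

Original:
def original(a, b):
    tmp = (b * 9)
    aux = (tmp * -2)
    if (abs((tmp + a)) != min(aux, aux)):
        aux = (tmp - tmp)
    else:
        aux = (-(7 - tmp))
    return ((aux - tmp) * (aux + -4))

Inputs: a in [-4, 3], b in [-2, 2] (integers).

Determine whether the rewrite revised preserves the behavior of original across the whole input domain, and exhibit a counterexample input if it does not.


Side by side, the visible changes include: boolean connective usage differs, comparison usage differs.
One worked example (a=3, b=2) — original: tmp becomes 18; next aux becomes -36; next (abs((tmp + a)) != min(aux, aux)) evaluates to true; next aux becomes 0; next final value 72; revised: tmp becomes 18; next aux becomes -36; next (not (abs((tmp + a)) == min(aux, aux))) evaluates to true; next aux becomes 0; next final value 72; agreement on 72.
Across all 40 domain points the two functions coincide.
verdict: equivalent


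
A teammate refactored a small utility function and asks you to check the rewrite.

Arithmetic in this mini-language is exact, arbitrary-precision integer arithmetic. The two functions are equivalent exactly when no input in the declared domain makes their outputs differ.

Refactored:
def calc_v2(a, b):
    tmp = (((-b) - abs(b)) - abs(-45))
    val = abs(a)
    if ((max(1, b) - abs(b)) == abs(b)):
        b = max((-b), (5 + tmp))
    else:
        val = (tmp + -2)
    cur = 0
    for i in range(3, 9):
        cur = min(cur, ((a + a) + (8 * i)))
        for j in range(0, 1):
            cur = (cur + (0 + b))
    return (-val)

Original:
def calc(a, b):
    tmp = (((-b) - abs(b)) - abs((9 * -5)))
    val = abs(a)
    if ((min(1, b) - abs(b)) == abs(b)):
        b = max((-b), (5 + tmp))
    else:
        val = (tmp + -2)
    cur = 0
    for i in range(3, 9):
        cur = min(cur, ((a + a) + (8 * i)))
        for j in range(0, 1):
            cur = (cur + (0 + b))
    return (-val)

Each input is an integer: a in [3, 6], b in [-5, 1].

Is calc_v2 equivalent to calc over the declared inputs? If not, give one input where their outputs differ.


Take a=3, b=0.
calc: tmp=-45, then val=3, then ((min(1, b) - abs(b)) == abs(b)) is true, then b=0, then cur=0, then (i=3), then cur=0, then (j=0), then cur=0, then (i=4), then cur=0, then (j=0), then cur=0, then (i=5), then cur=0, then (j=0), then cur=0, then (i=6), then cur=0, then (j=0), then cur=0, then (i=7), then cur=0, then (j=0), then cur=0, then (i=8), then cur=0, then (j=0), then cur=0, then returns -3
calc_v2: tmp=-45, then val=3, then ((max(1, b) - abs(b)) == abs(b)) is false, then val=-47, then cur=0, then (i=3), then cur=0, then (j=0), then cur=0, then (i=4), then cur=0, then (j=0), then cur=0, then (i=5), then cur=0, then (j=0), then cur=0, then (i=6), then cur=0, then (j=0), then cur=0, then (i=7), then cur=0, then (j=0), then cur=0, then (i=8), then cur=0, then (j=0), then cur=0, then returns 47
-3 != 47, so the rewrite changes behavior.
verdict: not equivalent; witness: a=3, b=0


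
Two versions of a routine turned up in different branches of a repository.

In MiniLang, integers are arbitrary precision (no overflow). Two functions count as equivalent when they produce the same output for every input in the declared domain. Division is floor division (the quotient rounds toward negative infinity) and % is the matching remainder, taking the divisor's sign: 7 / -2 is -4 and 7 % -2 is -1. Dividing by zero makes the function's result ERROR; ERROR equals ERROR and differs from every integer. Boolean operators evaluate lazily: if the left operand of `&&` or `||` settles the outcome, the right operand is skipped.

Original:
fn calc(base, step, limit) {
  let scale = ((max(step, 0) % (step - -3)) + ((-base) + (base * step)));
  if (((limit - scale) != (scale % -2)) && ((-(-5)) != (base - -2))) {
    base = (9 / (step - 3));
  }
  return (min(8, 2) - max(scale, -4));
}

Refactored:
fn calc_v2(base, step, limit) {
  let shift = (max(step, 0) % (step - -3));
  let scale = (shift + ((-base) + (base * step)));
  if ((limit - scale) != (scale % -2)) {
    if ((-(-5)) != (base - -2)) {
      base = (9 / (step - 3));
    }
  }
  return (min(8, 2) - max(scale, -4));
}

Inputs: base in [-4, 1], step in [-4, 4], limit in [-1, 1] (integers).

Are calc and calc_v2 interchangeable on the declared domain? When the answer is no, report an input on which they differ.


Side by side, the visible changes include: branching structure differs; boolean connective usage differs; statement counts differ; local variable names differ.
Tracing base=-4, step=1, limit=0: calc: scale becomes 1; next (((limit - scale) != (scale % -2)) && ((-(-5)) != (base - -2))) evaluates to false; next final value 1 | calc_v2: shift becomes 1; next scale becomes 1; next ((limit - scale) != (scale % -2)) evaluates to false; next final value 1 — matching result 1.
Sweeping the whole domain (162 inputs) finds no disagreement.
verdict: equivalent


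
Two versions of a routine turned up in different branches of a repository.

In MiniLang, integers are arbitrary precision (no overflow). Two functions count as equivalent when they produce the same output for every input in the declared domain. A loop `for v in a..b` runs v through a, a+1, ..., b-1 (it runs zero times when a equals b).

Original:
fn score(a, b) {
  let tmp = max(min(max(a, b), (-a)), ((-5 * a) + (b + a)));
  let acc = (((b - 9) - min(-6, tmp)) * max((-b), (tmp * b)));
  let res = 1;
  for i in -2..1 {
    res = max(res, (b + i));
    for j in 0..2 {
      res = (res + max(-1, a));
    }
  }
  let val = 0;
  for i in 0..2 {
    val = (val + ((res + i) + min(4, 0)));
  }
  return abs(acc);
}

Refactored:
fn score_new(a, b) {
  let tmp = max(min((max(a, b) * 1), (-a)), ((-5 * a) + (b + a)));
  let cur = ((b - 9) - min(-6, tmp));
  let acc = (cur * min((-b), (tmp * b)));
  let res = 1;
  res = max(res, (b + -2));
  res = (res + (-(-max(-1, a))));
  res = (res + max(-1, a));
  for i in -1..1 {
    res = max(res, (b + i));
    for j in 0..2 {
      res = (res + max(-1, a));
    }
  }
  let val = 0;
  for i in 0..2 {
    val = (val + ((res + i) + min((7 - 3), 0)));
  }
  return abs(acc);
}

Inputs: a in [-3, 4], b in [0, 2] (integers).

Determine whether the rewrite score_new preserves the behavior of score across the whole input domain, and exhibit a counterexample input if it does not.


There is a counterexample at a=-3, b=1: 26 on one side, 2 on the other.
score: tmp becomes 13; next acc becomes -26; next res becomes 1; next at i=-2:; next res becomes 1; next at j=0:; next res becomes 0; next at j=1:; next res becomes -1; next at i=-1:; next res becomes 0; next at j=0:; next res becomes -1; next at j=1:; next res becomes -2; next at i=0:; next res becomes 1; next at j=0:; next res becomes 0; next at j=1:; next res becomes -1; next val becomes 0; next at i=0:; next val becomes -1; next at i=1:; next val becomes -1; next final value 26
score_new: tmp becomes 13; next cur becomes -2; next acc becomes 2; next res becomes 1; next res becomes 1; next res becomes 0; next res becomes -1; next at i=-1:; next res becomes 0; next at j=0:; next res becomes -1; next at j=1:; next res becomes -2; next at i=0:; next res becomes 1; next at j=0:; next res becomes 0; next at j=1:; next res becomes -1; next val becomes 0; next at i=0:; next val becomes -1; next at i=1:; next val becomes -1; next final value 2
verdict: not equivalent; witness: a=-3, b=1


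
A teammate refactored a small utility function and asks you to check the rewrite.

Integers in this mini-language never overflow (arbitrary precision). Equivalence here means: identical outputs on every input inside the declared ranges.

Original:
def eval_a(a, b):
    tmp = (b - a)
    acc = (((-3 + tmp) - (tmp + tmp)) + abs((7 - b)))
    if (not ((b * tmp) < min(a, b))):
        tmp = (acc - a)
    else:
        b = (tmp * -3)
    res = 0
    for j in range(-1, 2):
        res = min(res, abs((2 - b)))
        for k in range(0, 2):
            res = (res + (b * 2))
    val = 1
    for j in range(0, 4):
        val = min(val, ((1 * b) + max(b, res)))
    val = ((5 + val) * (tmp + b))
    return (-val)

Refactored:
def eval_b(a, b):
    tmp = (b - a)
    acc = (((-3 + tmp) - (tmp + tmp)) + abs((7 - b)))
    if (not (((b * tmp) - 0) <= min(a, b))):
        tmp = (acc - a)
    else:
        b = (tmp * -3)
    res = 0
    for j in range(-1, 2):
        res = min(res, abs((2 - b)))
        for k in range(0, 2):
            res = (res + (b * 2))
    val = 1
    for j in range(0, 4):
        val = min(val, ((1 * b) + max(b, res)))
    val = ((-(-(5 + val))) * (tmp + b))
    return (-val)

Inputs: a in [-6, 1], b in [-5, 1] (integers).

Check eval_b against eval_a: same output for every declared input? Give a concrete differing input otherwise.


The rewrite breaks on a=-4, b=-2, where the results are -6 and -28.
eval_a: tmp = 2; acc = 4; (not ((b * tmp) < min(a, b))) -> true; tmp = 8; res = 0; [j=-1]; res = 0; [k=0]; res = -4; [k=1]; res = -8; [j=0]; res = -8; [k=0]; res = -12; [k=1]; res = -16; [j=1]; res = -16; [k=0]; res = -20; [k=1]; res = -24; val = 1; [j=0]; val = -4; [j=1]; val = -4; [j=2]; val = -4; [j=3]; val = -4; val = 6; return -6
eval_b: tmp = 2; acc = 4; (not (((b * tmp) - 0) <= min(a, b))) -> false; b = -6; res = 0; [j=-1]; res = 0; [k=0]; res = -12; [k=1]; res = -24; [j=0]; res = -24; [k=0]; res = -36; [k=1]; res = -48; [j=1]; res = -48; [k=0]; res = -60; [k=1]; res = -72; val = 1; [j=0]; val = -12; [j=1]; val = -12; [j=2]; val = -12; [j=3]; val = -12; val = 28; return -28
verdict: not equivalent; witness: a=-4, b=-2


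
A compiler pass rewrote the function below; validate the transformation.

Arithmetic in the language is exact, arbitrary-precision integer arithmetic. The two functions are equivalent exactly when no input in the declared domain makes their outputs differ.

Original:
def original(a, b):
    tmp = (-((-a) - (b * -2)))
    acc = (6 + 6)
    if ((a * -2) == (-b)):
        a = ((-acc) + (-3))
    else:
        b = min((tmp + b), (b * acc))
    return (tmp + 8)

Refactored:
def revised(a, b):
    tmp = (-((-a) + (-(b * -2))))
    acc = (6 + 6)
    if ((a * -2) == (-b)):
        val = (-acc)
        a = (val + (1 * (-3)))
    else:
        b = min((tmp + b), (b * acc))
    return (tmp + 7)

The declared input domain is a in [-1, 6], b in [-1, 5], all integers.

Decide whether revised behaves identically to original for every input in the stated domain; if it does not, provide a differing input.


Evaluate both at a=-1, b=-1.
original: tmp becomes 1; next acc becomes 12; next ((a * -2) == (-b)) evaluates to false; next b becomes -12; next final value 9
revised: tmp becomes 1; next acc becomes 12; next ((a * -2) == (-b)) evaluates to false; next b becomes -12; next final value 8
9 against 8: the behavior changed.
verdict: not equivalent; witness: a=-1, b=-1


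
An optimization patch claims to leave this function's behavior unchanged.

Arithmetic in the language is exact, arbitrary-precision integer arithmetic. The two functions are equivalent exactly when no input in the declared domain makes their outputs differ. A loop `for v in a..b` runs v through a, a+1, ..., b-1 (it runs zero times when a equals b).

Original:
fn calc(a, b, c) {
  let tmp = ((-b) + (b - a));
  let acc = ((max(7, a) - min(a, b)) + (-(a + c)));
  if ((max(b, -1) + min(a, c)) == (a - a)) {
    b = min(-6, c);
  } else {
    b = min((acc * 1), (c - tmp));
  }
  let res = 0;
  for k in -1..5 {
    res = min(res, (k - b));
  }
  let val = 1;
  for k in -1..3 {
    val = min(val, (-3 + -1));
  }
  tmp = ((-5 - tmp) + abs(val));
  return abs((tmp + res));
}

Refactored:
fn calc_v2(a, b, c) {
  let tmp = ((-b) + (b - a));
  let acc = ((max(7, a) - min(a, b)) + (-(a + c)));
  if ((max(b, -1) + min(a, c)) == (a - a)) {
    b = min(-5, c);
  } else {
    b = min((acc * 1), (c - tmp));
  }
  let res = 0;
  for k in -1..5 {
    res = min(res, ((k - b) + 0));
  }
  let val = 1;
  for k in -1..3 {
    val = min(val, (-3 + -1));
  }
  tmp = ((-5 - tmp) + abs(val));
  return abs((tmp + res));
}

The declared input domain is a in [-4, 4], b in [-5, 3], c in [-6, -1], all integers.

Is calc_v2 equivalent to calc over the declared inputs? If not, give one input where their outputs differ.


The suspicious edit (`-6` became `-5`) never changes the result for any input inside the declared domain; all 486 inputs agree.
verdict: equivalent


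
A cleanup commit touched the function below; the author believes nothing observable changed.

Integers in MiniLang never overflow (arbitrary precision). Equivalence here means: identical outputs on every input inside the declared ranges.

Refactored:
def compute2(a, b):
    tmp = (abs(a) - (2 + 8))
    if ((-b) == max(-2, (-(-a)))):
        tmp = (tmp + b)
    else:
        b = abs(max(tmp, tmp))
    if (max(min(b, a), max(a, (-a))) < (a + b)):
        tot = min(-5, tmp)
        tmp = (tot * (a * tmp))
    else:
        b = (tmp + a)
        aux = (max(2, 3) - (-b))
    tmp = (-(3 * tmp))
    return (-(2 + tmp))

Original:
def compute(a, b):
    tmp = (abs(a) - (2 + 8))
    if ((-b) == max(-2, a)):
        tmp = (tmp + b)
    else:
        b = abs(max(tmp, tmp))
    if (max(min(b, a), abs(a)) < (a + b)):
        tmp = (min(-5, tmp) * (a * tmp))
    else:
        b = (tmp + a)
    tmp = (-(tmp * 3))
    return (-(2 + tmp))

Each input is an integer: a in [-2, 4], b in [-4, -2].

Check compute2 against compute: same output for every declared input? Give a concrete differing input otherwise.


Behavior is preserved: although statement counts differ, and constant usage differs, and min/max/abs usage differs, and arithmetic usage differs, and local variable names differ, the outputs never diverge.
As a probe, take a=4, b=-3: compute runs tmp becomes -6; next ((-b) == max(-2, a)) evaluates to false; next b becomes 6; next (max(min(b, a), abs(a)) < (a + b)) evaluates to true; next tmp becomes 144; next tmp becomes -432; next final value 430; compute2 runs tmp becomes -6; next ((-b) == max(-2, (-(-a)))) evaluates to false; next b becomes 6; next (max(min(b, a), max(a, (-a))) < (a + b)) evaluates to true; next tot becomes -6; next tmp becomes 144; next tmp becomes -432; next final value 430; both end at 430.
Across all 21 domain points the two functions coincide.
verdict: equivalent


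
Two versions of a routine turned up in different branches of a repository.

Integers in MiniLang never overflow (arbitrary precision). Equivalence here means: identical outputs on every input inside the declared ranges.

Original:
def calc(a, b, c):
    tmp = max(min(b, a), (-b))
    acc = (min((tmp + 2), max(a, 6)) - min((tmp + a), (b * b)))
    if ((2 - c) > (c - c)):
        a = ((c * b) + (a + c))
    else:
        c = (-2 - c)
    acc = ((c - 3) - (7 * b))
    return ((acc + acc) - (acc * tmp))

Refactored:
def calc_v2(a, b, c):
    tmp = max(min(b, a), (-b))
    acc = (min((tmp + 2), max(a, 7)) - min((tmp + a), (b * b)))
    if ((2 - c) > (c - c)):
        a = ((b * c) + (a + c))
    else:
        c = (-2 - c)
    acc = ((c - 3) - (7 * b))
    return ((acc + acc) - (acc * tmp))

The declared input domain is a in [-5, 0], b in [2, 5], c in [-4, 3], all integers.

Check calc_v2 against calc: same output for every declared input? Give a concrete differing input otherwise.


The one real change (`6` became `7`) has no effect anywhere in the declared ranges.
One worked example (a=-3, b=5, c=3) — calc: tmp = -3; acc = 5; ((2 - c) > (c - c)) -> false; c = -5; acc = -43; return -215; calc_v2: tmp = -3; acc = 5; ((2 - c) > (c - c)) -> false; c = -5; acc = -43; return -215; agreement on -215.
Sweeping the whole domain (192 inputs) finds no disagreement.
verdict: equivalent


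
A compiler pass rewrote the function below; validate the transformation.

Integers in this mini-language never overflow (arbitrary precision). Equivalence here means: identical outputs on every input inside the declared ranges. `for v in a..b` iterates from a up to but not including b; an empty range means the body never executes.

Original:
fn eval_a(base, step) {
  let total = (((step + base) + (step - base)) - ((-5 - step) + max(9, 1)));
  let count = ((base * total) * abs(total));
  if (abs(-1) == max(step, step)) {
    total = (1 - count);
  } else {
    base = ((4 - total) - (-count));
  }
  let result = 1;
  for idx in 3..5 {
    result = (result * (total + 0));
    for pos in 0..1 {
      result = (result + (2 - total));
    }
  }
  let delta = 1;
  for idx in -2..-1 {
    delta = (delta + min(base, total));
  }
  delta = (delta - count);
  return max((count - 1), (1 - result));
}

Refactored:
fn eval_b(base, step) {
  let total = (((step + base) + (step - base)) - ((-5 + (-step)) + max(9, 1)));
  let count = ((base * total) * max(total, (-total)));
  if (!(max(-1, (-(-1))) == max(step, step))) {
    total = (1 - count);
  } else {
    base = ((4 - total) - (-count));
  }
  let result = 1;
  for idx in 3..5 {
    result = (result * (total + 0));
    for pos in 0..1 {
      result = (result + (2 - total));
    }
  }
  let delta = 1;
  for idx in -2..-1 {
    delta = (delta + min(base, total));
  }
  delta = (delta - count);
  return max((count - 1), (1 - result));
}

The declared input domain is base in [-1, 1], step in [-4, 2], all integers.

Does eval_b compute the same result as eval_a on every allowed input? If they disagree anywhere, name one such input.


Evaluate both at base=-1, step=2.
eval_a: total becomes 2; next count becomes -4; next (abs(-1) == max(step, step)) evaluates to false; next base becomes -2; next result becomes 1; next at idx=3:; next result becomes 2; next at pos=0:; next result becomes 2; next at idx=4:; next result becomes 4; next at pos=0:; next result becomes 4; next delta becomes 1; next at idx=-2:; next delta becomes -1; next delta becomes 3; next final value -3
eval_b: total becomes 2; next count becomes -4; next (!(max(-1, (-(-1))) == max(step, step))) evaluates to true; next total becomes 5; next result becomes 1; next at idx=3:; next result becomes 5; next at pos=0:; next result becomes 2; next at idx=4:; next result becomes 10; next at pos=0:; next result becomes 7; next delta becomes 1; next at idx=-2:; next delta becomes 0; next delta becomes 4; next final value -5
-3 against -5: the behavior changed.
verdict: not equivalent; witness: base=-1, step=2


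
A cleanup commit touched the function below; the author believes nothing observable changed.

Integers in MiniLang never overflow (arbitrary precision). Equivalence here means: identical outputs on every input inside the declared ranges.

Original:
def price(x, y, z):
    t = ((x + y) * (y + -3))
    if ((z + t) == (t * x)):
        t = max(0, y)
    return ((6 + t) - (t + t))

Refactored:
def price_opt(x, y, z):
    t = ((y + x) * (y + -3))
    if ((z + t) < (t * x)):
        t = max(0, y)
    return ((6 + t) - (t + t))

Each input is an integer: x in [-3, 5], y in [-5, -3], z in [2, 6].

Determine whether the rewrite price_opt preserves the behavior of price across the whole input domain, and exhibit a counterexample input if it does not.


On input x=2, y=-5, z=2, price returns -18 while price_opt returns 6.
verdict: not equivalent; witness: x=2, y=-5, z=2


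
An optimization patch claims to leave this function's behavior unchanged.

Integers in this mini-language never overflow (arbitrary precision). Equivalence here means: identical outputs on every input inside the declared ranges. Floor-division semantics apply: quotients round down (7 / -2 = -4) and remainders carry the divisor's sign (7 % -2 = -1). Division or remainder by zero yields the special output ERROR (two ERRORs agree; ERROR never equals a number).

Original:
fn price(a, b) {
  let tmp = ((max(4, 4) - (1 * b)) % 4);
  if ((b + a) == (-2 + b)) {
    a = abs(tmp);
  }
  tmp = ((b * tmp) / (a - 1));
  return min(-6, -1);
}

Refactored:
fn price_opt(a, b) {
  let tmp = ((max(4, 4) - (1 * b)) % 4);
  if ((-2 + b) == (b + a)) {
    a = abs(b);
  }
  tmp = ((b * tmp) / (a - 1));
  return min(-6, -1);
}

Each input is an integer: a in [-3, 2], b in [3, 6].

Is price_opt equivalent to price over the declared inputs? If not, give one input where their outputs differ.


There is a counterexample at a=-2, b=3: ERROR on one side, -6 on the other.
price: tmp := 1 | ((b + a) == (-2 + b)): true | a := 1 | divide-by-zero, output ERROR
price_opt: tmp := 1 | ((-2 + b) == (b + a)): true | a := 3 | tmp := 1 | result -6
verdict: not equivalent; witness: a=-2, b=3


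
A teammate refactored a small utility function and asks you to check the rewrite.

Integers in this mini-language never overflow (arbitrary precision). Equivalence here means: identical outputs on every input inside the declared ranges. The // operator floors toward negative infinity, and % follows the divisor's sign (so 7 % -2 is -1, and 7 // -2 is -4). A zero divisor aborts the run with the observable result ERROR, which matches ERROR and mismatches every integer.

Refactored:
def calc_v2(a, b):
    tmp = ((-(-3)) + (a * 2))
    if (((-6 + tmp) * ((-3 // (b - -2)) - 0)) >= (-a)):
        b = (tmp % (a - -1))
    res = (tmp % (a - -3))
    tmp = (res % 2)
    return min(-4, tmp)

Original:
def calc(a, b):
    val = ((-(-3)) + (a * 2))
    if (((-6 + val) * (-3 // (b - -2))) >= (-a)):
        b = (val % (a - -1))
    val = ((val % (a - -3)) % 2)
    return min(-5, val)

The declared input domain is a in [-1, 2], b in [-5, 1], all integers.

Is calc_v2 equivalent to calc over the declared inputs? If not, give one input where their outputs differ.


Input a=-1, b=-5: -5 from calc versus -4 from calc_v2.
verdict: not equivalent; witness: a=-1, b=-5


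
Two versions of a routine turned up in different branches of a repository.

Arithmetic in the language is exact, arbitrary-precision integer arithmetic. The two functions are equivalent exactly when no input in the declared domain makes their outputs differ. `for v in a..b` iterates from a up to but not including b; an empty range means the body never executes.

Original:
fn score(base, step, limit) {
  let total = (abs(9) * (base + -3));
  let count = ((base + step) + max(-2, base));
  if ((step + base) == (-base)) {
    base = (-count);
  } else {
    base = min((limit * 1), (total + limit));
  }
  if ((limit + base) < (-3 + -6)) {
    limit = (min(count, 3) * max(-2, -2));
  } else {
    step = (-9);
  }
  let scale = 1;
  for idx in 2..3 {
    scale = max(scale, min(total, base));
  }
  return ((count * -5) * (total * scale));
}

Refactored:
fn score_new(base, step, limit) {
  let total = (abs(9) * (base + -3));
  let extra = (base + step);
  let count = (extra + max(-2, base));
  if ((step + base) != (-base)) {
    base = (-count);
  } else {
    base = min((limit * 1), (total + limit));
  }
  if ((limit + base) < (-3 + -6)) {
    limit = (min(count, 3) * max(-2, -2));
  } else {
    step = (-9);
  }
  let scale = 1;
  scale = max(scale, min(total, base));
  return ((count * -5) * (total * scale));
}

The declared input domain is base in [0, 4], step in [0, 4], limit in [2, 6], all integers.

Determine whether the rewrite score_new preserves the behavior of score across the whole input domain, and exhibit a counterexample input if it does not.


Not equivalent: base=4, step=0, limit=2 separates them (-720 vs -360).
score: total := 9 | count := 8 | ((step + base) == (-base)): false | base := 2 | ((limit + base) < (-3 + -6)): false | step := -9 | scale := 1 | iter idx=2: | scale := 2 | result -720
score_new: total := 9 | extra := 4 | count := 8 | ((step + base) != (-base)): true | base := -8 | ((limit + base) < (-3 + -6)): false | step := -9 | scale := 1 | scale := 1 | result -360
verdict: not equivalent; witness: base=4, step=0, limit=2


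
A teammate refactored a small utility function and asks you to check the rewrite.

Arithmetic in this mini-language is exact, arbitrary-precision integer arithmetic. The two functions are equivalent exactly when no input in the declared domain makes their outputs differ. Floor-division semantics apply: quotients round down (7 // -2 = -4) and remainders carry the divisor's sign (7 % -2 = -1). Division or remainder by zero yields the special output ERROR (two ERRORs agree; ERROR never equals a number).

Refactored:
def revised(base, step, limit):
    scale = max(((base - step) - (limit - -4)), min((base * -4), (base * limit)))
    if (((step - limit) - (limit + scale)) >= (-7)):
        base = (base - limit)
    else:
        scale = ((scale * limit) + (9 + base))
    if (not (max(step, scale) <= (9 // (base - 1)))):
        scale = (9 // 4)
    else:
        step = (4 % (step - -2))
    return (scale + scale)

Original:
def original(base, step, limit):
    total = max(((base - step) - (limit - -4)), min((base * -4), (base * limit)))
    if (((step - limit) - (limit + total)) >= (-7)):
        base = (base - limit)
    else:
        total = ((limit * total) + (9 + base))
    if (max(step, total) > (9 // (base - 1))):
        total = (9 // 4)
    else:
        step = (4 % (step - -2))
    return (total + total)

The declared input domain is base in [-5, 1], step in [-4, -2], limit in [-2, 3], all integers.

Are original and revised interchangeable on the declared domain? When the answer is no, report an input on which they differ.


Changes here: local variable names differ; also comparison usage differs; also boolean connective usage differs; the full 126-point sweep finds no disagreement.
verdict: equivalent


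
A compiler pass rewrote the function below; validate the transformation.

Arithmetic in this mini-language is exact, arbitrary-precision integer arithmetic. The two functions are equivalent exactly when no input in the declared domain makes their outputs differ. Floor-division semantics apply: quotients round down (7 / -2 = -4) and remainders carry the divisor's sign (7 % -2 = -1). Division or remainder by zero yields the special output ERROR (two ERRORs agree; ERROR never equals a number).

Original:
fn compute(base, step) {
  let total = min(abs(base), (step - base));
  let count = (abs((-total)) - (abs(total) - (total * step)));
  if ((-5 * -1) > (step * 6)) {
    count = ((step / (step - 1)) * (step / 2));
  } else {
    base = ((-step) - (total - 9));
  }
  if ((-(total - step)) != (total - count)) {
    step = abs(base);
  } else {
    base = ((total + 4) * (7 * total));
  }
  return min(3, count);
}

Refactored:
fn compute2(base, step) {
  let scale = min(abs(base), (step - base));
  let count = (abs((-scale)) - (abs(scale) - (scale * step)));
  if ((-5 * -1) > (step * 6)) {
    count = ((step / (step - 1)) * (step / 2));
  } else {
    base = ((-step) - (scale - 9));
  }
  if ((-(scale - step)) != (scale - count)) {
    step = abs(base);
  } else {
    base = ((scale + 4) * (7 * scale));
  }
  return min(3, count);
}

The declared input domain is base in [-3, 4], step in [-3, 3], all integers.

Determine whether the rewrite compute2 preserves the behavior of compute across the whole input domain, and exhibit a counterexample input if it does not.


Comparing the listings, the differences include: local variable names differ.
One worked example (base=3, step=-3) — compute: total := -6 | count := 18 | ((-5 * -1) > (step * 6)): true | count := 0 | ((-(total - step)) != (total - count)): true | step := 3 | result 0; compute2: scale := -6 | count := 18 | ((-5 * -1) > (step * 6)): true | count := 0 | ((-(scale - step)) != (scale - count)): true | step := 3 | result 0; agreement on 0.
Checked all 56 inputs in the declared domain: the outputs agree on every one.
verdict: equivalent


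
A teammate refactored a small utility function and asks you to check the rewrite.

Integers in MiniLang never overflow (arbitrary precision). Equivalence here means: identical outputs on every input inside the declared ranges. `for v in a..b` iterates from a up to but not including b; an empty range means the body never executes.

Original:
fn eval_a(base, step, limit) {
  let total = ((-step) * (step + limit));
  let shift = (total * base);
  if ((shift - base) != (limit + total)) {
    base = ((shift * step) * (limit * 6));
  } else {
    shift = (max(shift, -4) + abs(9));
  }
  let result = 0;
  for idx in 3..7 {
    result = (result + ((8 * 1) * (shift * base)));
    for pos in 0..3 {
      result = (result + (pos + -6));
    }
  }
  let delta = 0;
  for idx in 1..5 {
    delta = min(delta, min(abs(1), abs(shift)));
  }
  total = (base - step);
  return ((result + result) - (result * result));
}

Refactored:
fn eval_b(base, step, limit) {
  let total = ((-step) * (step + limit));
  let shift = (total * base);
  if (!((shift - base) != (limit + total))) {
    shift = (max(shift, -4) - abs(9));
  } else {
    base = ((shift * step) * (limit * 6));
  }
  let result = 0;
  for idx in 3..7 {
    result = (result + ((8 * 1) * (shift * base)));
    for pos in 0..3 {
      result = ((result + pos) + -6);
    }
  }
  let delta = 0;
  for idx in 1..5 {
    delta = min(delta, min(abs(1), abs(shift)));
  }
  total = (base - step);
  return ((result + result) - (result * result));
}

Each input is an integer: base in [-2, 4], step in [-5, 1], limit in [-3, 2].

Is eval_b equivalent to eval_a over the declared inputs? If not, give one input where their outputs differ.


The rewrite breaks on base=-2, step=-2, limit=2, where the results are -405768 and -265224.
eval_a: total=0, then shift=0, then ((shift - base) != (limit + total)) is false, then shift=9, then result=0, then (idx=3), then result=-144, then (pos=0), then result=-150, then (pos=1), then result=-155, then (pos=2), then result=-159, then (idx=4), then result=-303, then (pos=0), then result=-309, then (pos=1), then result=-314, then (pos=2), then result=-318, then (idx=5), then result=-462, then (pos=0), then result=-468, then (pos=1), then result=-473, then (pos=2), then result=-477, then (idx=6), then result=-621, then (pos=0), then result=-627, then (pos=1), then result=-632, then (pos=2), then result=-636, then delta=0, then (idx=1), then delta=0, then (idx=2), then delta=0, then (idx=3), then delta=0, then (idx=4), then delta=0, then total=0, then returns -405768
eval_b: total=0, then shift=0, then (!((shift - base) != (limit + total))) is true, then shift=-9, then result=0, then (idx=3), then result=144, then (pos=0), then result=138, then (pos=1), then result=133, then (pos=2), then result=129, then (idx=4), then result=273, then (pos=0), then result=267, then (pos=1), then result=262, then (pos=2), then result=258, then (idx=5), then result=402, then (pos=0), then result=396, then (pos=1), then result=391, then (pos=2), then result=387, then (idx=6), then result=531, then (pos=0), then result=525, then (pos=1), then result=520, then (pos=2), then result=516, then delta=0, then (idx=1), then delta=0, then (idx=2), then delta=0, then (idx=3), then delta=0, then (idx=4), then delta=0, then total=0, then returns -265224
verdict: not equivalent; witness: base=-2, step=-2, limit=2


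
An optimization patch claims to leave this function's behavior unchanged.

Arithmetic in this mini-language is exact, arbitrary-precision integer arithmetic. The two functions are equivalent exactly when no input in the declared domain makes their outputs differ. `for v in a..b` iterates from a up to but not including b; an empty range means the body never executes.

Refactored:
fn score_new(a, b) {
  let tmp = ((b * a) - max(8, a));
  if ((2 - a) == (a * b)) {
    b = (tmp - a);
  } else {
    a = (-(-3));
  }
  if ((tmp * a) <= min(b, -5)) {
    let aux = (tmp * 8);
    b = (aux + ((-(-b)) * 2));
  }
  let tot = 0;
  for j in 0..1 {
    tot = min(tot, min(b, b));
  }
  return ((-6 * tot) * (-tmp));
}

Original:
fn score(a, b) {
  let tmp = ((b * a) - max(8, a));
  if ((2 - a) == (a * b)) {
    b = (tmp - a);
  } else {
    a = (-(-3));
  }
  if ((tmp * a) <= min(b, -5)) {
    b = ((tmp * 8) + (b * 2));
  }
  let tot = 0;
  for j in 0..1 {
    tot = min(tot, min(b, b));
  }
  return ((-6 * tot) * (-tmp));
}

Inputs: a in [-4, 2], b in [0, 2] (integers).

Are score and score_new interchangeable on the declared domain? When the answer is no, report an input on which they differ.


Comparing the listings, the differences include: statement counts differ, plus local variable names differ.
Spot check at a=-1, b=2 — score: tmp=-10, then ((2 - a) == (a * b)) is false, then a=3, then ((tmp * a) <= min(b, -5)) is true, then b=-76, then tot=0, then (j=0), then tot=-76, then returns 4560. score_new: tmp=-10, then ((2 - a) == (a * b)) is false, then a=3, then ((tmp * a) <= min(b, -5)) is true, then aux=-80, then b=-76, then tot=0, then (j=0), then tot=-76, then returns 4560. Both give 4560.
Every one of the 21 inputs gives matching results.
verdict: equivalent


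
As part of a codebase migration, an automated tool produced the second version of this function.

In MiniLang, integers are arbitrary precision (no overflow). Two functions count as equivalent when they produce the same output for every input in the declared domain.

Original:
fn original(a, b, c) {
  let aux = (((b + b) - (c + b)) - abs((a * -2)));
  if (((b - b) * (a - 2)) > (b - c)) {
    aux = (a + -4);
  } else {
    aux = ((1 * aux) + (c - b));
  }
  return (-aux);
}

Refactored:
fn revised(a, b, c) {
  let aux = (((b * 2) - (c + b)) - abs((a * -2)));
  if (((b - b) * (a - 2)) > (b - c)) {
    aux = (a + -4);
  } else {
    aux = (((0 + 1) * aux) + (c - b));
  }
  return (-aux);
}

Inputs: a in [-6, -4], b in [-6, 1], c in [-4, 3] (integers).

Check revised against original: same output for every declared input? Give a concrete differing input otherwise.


Side by side, the visible changes include: constant usage differs; also arithmetic usage differs.
As a probe, take a=-4, b=-2, c=-1: original runs aux=-9, then (((b - b) * (a - 2)) > (b - c)) is true, then aux=-8, then returns 8; revised runs aux=-9, then (((b - b) * (a - 2)) > (b - c)) is true, then aux=-8, then returns 8; both end at 8.
Every one of the 192 inputs gives matching results.
verdict: equivalent


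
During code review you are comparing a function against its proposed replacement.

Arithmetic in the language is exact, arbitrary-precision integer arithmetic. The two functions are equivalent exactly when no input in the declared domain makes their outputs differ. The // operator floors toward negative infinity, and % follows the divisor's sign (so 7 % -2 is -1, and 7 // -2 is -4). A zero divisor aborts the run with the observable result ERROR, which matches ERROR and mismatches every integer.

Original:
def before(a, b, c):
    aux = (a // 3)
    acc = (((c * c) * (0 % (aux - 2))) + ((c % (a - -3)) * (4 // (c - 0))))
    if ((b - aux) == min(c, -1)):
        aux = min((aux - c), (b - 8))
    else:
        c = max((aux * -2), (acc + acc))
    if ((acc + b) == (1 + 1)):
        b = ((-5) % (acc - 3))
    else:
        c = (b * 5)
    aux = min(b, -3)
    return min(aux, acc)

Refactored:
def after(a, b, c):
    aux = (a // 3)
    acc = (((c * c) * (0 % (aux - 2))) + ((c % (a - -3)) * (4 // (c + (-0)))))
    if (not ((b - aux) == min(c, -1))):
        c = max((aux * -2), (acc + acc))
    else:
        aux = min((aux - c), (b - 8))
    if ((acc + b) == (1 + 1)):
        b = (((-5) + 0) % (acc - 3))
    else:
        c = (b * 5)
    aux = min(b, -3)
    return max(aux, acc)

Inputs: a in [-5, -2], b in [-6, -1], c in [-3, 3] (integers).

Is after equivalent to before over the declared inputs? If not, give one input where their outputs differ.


On input a=-5, b=-6, c=-3, before returns -6 while after returns 2.
verdict: not equivalent; witness: a=-5, b=-6, c=-3


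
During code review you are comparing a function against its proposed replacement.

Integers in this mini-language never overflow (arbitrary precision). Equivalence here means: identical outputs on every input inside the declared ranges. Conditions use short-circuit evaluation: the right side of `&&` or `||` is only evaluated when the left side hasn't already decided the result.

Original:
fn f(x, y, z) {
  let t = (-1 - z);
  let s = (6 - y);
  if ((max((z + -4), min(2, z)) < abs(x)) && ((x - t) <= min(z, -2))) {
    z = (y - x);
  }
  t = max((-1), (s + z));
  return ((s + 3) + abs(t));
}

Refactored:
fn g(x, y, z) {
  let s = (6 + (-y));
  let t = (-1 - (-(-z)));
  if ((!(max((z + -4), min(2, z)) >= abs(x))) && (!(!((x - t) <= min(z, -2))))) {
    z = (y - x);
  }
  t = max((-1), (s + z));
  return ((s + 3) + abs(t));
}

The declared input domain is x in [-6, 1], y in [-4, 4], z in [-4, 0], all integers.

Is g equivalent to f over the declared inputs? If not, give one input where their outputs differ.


Differences: boolean connective usage differs; and arithmetic usage differs; and comparison usage differs — yet all 360 inputs agree.
verdict: equivalent


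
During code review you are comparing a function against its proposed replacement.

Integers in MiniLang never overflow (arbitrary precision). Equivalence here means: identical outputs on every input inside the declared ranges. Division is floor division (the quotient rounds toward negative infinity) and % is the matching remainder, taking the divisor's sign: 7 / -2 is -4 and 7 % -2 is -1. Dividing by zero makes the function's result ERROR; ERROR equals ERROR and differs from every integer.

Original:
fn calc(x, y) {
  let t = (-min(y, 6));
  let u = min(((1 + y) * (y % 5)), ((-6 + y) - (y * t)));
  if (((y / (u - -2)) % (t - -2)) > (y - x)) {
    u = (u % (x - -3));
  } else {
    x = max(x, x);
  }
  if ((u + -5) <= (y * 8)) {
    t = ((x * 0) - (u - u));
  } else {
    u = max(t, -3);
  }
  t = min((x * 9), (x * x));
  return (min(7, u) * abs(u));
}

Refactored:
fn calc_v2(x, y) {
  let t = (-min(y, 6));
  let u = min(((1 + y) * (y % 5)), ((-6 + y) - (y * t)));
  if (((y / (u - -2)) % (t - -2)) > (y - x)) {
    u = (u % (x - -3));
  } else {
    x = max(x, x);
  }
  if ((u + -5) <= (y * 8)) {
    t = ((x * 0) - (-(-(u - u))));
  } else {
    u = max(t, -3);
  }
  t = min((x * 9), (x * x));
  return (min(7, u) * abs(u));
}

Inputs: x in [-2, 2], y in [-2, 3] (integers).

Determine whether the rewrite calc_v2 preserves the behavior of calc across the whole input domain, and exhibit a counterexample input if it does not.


The two versions differ — the changes include same computation, different form.
One worked example (x=2, y=-2) — calc: t = 2; u = -4; (((y / (u - -2)) % (t - -2)) > (y - x)) -> true; u = 1; ((u + -5) <= (y * 8)) -> false; u = 2; t = 4; return 4; calc_v2: t = 2; u = -4; (((y / (u - -2)) % (t - -2)) > (y - x)) -> true; u = 1; ((u + -5) <= (y * 8)) -> false; u = 2; t = 4; return 4; agreement on 4.
Checked all 30 inputs in the declared domain: the outputs agree on every one.
verdict: equivalent
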